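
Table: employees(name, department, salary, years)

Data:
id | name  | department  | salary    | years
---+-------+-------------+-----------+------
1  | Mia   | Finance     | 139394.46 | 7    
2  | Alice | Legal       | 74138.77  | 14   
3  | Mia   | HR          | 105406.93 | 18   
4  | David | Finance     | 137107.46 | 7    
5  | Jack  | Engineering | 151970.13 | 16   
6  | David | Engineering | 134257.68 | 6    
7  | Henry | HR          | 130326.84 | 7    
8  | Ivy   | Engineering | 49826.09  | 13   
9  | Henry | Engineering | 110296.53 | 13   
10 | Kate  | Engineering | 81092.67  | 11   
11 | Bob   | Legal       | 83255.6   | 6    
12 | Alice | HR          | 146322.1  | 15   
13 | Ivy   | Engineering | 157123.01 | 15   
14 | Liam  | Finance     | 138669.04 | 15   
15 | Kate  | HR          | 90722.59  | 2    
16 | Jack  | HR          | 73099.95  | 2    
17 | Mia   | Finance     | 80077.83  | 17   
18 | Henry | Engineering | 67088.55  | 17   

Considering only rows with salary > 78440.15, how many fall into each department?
SELECT department, COUNT(*)
FROM employees
WHERE salary > 78440.15
GROUP BY department

Note: WHERE filters rows before grouping.

Result:
  Engineering: 5
  Finance: 4
  HR: 4
  Legal: 1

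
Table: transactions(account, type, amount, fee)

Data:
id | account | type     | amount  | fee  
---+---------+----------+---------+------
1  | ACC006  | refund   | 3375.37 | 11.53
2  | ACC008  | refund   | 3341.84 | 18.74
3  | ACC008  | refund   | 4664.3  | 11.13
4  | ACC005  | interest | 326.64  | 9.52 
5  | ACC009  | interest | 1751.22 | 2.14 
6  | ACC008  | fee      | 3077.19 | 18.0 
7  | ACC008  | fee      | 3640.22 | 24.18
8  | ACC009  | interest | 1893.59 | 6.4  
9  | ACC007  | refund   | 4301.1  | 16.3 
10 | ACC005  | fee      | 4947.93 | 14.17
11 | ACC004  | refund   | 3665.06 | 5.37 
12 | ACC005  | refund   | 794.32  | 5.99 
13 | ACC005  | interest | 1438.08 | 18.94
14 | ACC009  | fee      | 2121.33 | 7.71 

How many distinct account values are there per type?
SELECT type, COUNT(DISTINCT account)
FROM transactions
GROUP BY type

Result:
  fee: 3 distinct
  interest: 2 distinct
  refund: 5 distinct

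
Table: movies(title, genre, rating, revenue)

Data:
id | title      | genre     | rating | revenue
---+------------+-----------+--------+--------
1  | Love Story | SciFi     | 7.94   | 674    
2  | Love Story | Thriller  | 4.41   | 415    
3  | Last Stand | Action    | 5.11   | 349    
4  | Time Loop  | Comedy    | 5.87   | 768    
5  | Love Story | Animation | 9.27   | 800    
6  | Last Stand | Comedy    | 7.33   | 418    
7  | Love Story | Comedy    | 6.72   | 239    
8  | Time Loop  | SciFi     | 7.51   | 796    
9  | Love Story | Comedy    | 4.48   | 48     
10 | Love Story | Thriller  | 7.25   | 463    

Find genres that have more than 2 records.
SELECT genre, COUNT(*) as cnt
FROM movies
GROUP BY genre
HAVING COUNT(*) > 2

Result:
  Comedy: 4

Note: HAVING filters groups after aggregation, WHERE filters rows before.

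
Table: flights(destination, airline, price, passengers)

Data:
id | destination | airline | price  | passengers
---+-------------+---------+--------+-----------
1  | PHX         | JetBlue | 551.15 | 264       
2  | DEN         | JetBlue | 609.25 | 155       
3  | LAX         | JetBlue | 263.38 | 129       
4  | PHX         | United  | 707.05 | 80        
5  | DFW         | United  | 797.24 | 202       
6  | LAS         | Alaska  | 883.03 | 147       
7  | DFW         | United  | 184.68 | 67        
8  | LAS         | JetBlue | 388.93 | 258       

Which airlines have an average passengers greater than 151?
SELECT airline, AVG(passengers)
FROM flights
GROUP BY airline
HAVING AVG(passengers) > 151

Result:
  JetBlue: avg=201.50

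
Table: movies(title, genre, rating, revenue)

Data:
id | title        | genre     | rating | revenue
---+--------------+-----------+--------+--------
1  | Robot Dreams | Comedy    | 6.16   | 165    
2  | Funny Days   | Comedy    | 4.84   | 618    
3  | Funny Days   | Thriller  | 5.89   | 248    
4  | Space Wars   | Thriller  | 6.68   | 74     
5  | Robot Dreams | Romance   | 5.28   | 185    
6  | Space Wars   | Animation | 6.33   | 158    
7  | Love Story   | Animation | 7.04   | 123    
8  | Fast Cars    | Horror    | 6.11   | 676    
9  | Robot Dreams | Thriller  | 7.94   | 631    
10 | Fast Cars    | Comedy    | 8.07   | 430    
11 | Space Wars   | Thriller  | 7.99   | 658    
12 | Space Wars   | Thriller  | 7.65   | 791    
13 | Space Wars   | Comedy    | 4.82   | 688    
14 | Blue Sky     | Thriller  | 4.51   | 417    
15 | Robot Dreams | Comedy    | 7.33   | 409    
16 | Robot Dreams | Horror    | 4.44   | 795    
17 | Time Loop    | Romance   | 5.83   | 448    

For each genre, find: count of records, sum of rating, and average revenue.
SELECT genre,
       COUNT(*) as cnt,
       SUM(rating) as total_rating,
       AVG(revenue) as avg_revenue
FROM movies
GROUP BY genre

Result:
  Animation: 2 records, 13.37 total rating, 140.50 avg revenue
  Comedy: 5 records, 31.22 total rating, 462.00 avg revenue
  Horror: 2 records, 10.55 total rating, 735.50 avg revenue
  Romance: 2 records, 11.11 total rating, 316.50 avg revenue
  Thriller: 6 records, 40.66 total rating, 469.83 avg revenue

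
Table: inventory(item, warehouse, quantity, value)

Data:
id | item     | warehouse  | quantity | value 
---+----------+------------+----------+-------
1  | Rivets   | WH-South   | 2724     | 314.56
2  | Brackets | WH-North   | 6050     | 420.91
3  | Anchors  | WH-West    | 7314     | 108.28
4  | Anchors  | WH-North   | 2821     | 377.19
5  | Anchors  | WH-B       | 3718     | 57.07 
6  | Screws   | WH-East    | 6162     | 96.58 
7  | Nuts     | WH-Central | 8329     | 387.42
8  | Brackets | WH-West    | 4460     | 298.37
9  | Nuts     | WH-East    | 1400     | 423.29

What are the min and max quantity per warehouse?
SELECT warehouse, MIN(quantity), MAX(quantity)
FROM inventory
GROUP BY warehouse

Result:
  WH-B: min=3718, max=3718
  WH-Central: min=8329, max=8329
  WH-East: min=1400, max=6162
  WH-North: min=2821, max=6050
  WH-South: min=2724, max=2724
  WH-West: min=4460, max=7314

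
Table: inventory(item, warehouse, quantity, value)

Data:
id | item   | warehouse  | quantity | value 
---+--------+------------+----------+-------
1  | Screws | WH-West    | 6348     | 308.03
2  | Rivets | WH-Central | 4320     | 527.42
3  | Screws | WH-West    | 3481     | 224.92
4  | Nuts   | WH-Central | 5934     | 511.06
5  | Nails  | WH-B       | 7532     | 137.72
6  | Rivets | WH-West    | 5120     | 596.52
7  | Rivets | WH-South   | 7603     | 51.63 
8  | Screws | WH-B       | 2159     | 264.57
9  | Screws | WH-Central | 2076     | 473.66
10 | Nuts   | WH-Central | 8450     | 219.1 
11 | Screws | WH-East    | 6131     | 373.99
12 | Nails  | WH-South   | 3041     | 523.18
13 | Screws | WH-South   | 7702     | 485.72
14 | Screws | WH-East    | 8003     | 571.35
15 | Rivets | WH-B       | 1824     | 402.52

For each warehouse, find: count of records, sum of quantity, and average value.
SELECT warehouse,
       COUNT(*) as cnt,
       SUM(quantity) as total_quantity,
       AVG(value) as avg_value
FROM inventory
GROUP BY warehouse

Result:
  WH-B: 3 records, 11515 total quantity, 268.27 avg value
  WH-Central: 4 records, 20780 total quantity, 432.81 avg value
  WH-East: 2 records, 14134 total quantity, 472.67 avg value
  WH-South: 3 records, 18346 total quantity, 353.51 avg value
  WH-West: 3 records, 14949 total quantity, 376.49 avg value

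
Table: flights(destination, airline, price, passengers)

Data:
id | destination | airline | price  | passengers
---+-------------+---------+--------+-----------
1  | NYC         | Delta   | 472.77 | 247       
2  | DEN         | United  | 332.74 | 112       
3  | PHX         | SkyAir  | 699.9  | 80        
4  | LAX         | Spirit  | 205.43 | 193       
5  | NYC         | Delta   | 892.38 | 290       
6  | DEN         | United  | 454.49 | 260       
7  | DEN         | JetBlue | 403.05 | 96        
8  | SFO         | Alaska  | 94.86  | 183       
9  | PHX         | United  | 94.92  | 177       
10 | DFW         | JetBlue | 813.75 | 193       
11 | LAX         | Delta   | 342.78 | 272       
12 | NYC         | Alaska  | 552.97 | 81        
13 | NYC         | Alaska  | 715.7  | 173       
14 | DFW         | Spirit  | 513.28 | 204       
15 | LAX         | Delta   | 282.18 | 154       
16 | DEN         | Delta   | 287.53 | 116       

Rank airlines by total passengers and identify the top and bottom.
SELECT airline, SUM(passengers)
FROM flights
GROUP BY airline
ORDER BY SUM(passengers)

All groups:
  SkyAir: 80
  JetBlue: 289
  Spirit: 397
  Alaska: 437
  United: 549
  Delta: 1079

Highest: Delta (1079)
Lowest: SkyAir (80)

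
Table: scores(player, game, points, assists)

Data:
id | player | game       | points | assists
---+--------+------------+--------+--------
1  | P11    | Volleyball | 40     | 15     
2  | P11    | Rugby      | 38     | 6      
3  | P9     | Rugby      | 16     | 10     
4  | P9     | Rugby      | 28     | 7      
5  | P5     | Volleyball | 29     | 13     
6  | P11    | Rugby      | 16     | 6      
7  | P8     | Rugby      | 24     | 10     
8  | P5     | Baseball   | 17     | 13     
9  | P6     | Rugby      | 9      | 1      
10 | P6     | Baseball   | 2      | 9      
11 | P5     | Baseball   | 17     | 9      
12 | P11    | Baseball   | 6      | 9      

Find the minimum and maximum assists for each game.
SELECT game, MIN(assists), MAX(assists)
FROM scores
GROUP BY game

Result:
  Baseball: min=9, max=13
  Rugby: min=1, max=10
  Volleyball: min=13, max=15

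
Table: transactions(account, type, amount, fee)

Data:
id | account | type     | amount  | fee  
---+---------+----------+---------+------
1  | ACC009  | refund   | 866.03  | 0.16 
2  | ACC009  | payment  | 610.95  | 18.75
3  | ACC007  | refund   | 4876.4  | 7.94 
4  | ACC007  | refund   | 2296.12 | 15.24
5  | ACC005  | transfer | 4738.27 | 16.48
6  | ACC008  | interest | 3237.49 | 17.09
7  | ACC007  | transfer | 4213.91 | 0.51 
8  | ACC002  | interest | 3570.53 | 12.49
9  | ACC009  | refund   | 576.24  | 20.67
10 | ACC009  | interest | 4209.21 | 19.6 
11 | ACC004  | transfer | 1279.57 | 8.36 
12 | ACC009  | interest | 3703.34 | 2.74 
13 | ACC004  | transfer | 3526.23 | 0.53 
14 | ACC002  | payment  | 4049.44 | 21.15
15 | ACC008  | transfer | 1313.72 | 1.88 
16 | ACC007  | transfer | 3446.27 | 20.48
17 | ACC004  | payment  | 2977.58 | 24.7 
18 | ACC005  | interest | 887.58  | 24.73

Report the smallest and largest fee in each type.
SELECT type, MIN(fee), MAX(fee)
FROM transactions
GROUP BY type

Result:
  interest: min=2.74, max=24.73
  payment: min=18.75, max=24.70
  refund: min=0.16, max=20.67
  transfer: min=0.51, max=20.48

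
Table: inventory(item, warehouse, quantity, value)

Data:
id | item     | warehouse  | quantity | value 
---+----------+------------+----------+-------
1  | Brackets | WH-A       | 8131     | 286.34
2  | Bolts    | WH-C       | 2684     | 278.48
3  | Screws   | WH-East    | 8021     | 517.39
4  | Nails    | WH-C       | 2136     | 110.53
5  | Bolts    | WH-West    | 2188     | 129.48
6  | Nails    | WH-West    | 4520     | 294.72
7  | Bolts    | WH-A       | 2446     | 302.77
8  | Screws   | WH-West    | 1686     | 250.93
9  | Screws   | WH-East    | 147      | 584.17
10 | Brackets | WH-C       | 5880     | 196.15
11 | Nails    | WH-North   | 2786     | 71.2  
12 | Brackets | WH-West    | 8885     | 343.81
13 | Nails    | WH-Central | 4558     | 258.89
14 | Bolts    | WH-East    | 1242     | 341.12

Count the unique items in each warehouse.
SELECT warehouse, COUNT(DISTINCT item)
FROM inventory
GROUP BY warehouse

Result:
  WH-A: 2 distinct
  WH-C: 3 distinct
  WH-Central: 1 distinct
  WH-East: 2 distinct
  WH-North: 1 distinct
  WH-West: 4 distinct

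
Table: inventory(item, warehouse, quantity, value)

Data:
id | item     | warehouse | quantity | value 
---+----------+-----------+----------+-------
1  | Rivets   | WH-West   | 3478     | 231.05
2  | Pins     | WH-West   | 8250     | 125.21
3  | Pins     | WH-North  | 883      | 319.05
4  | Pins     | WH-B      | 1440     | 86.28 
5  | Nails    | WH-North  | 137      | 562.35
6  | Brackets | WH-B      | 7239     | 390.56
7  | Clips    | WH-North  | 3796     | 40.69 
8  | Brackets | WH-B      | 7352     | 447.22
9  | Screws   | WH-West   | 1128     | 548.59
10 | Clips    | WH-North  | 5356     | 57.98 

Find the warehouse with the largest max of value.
SELECT warehouse, MAX(value) as val
FROM inventory
GROUP BY warehouse
ORDER BY val DESC
LIMIT 1

Result: WH-North with max(value) = 562.35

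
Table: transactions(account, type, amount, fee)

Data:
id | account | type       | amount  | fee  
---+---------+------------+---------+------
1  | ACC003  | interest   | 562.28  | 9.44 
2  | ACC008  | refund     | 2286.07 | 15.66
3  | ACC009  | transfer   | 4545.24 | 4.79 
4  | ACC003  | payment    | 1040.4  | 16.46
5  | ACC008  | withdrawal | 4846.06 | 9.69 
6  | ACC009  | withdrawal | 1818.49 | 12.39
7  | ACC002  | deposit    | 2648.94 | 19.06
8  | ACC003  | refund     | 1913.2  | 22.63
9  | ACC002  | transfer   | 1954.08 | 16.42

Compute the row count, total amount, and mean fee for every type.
SELECT type,
       COUNT(*) as cnt,
       SUM(amount) as total_amount,
       AVG(fee) as avg_fee
FROM transactions
GROUP BY type

Result:
  deposit: 1 records, 2648.94 total amount, 19.06 avg fee
  interest: 1 records, 562.28 total amount, 9.44 avg fee
  payment: 1 records, 1040.40 total amount, 16.46 avg fee
  refund: 2 records, 4199.27 total amount, 19.15 avg fee
  transfer: 2 records, 6499.32 total amount, 10.61 avg fee
  withdrawal: 2 records, 6664.55 total amount, 11.04 avg fee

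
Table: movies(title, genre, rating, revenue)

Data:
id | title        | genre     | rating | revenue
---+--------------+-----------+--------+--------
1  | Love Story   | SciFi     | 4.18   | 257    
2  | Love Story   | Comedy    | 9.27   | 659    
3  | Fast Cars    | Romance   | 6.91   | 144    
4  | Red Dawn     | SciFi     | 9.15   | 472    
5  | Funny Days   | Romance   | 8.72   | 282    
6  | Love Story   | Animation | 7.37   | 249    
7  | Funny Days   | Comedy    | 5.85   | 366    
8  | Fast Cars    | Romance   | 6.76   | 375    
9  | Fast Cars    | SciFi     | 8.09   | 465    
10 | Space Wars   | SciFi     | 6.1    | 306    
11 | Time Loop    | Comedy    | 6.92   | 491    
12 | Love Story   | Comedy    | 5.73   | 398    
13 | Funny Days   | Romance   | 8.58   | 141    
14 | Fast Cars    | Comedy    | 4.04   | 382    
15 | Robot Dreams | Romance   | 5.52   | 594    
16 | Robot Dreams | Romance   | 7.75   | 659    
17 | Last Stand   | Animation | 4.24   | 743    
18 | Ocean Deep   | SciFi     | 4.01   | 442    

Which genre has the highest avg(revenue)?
SELECT genre, AVG(revenue) as val
FROM movies
GROUP BY genre
ORDER BY val DESC
LIMIT 1

Result: Animation with avg(revenue) = 496.00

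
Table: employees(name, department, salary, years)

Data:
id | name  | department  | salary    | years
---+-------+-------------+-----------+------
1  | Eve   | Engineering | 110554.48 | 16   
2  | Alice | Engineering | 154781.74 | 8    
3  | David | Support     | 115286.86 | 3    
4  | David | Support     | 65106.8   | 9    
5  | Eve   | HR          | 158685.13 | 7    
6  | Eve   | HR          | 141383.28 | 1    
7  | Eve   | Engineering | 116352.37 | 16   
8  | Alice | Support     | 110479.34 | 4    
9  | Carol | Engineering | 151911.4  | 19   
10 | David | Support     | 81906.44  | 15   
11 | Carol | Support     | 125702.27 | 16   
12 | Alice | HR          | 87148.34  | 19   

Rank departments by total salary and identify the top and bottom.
SELECT department, SUM(salary)
FROM employees
GROUP BY department
ORDER BY SUM(salary)

All groups:
  HR: 387216.75
  Support: 498481.71
  Engineering: 533599.99

Highest: Engineering (533599.99)
Lowest: HR (387216.75)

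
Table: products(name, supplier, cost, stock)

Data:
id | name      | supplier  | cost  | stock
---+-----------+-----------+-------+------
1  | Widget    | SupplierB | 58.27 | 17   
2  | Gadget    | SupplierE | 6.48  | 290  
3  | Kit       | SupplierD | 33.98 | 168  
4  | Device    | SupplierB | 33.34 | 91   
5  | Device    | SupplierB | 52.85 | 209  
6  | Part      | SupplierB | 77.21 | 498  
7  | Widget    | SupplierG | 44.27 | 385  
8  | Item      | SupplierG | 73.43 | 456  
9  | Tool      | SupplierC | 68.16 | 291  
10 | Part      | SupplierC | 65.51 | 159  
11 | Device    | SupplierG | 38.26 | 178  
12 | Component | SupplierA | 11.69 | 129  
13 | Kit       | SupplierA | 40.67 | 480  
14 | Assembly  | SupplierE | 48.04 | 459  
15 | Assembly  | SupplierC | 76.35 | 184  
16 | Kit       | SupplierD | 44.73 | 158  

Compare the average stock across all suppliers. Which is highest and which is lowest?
SELECT supplier, AVG(stock)
FROM products
GROUP BY supplier
ORDER BY AVG(stock)

All groups:
  SupplierD: 163.00
  SupplierB: 203.75
  SupplierC: 211.33
  SupplierA: 304.50
  SupplierG: 339.67
  SupplierE: 374.50

Highest: SupplierE (374.50)
Lowest: SupplierD (163.00)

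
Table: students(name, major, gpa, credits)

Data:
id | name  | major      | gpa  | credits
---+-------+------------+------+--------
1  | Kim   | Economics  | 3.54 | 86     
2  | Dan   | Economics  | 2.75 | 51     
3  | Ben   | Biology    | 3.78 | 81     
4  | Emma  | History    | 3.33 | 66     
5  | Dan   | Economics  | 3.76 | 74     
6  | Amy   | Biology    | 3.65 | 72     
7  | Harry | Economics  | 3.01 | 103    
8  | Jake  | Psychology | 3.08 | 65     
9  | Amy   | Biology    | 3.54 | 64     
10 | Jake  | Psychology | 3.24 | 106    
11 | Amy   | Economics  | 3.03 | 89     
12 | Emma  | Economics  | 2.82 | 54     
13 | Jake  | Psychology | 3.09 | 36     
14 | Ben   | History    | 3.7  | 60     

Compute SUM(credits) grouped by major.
SELECT major, SUM(credits) as result
FROM students
GROUP BY major

Result:
  Biology: 217
  Economics: 457
  History: 126
  Psychology: 207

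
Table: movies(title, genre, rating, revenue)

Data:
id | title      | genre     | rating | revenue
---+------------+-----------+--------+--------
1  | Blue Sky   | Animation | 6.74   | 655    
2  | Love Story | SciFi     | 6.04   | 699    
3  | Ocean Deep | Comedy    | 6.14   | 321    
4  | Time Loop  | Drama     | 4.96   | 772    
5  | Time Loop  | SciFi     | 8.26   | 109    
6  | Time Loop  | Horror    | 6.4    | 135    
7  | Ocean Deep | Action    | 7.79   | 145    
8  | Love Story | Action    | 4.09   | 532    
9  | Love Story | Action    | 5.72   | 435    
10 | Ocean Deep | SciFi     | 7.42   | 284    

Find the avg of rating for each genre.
SELECT genre, AVG(rating) as result
FROM movies
GROUP BY genre

Result:
  Action: 5.87
  Animation: 6.74
  Comedy: 6.14
  Drama: 4.96
  Horror: 6.40
  SciFi: 7.24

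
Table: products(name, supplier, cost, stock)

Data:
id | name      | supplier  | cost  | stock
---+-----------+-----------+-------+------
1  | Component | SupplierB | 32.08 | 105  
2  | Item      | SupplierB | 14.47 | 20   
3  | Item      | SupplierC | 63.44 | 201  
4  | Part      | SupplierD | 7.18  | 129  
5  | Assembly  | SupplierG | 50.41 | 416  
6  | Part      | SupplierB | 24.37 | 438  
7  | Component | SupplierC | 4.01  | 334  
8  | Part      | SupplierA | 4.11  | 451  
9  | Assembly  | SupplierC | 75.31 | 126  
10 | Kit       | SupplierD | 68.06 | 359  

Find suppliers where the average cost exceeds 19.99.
SELECT supplier, AVG(cost)
FROM products
GROUP BY supplier
HAVING AVG(cost) > 19.99

Result:
  SupplierB: avg=23.64
  SupplierC: avg=47.59
  SupplierD: avg=37.62
  SupplierG: avg=50.41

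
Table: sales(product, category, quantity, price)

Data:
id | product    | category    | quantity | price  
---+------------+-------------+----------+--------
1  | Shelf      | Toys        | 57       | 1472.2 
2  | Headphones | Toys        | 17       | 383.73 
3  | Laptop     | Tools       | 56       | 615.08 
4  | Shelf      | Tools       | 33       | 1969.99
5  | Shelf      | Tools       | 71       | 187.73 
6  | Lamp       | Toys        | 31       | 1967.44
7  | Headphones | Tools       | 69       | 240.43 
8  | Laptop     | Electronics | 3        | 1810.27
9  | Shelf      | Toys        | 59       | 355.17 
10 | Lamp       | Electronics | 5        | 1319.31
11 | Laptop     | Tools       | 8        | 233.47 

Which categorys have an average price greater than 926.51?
SELECT category, AVG(price)
FROM sales
GROUP BY category
HAVING AVG(price) > 926.51

Result:
  Electronics: avg=1564.79
  Toys: avg=1044.64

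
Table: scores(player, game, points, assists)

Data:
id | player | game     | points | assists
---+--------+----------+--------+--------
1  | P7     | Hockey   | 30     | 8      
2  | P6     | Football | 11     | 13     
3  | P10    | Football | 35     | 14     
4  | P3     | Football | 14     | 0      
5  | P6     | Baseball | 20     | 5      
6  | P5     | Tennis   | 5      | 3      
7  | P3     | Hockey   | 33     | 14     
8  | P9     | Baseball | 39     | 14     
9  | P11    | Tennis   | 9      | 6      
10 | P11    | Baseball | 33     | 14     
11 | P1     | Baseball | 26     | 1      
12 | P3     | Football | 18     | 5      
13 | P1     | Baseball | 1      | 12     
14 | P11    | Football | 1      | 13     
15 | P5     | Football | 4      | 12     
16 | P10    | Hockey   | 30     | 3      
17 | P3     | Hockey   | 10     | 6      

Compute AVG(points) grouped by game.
SELECT game, AVG(points) as result
FROM scores
GROUP BY game

Result:
  Baseball: 23.80
  Football: 13.83
  Hockey: 25.75
  Tennis: 7.00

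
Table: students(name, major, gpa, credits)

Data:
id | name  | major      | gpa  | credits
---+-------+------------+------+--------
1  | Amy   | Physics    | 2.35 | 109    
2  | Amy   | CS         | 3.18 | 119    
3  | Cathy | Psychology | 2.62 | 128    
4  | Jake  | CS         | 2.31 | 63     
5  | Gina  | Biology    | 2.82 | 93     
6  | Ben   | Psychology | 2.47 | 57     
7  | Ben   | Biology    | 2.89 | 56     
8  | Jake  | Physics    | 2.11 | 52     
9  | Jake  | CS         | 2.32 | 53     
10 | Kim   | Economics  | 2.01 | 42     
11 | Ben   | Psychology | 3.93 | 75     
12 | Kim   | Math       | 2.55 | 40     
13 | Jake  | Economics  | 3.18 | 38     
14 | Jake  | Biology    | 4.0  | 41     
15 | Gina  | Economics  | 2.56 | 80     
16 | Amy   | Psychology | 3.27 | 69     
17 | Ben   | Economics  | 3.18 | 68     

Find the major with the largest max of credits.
SELECT major, MAX(credits) as val
FROM students
GROUP BY major
ORDER BY val DESC
LIMIT 1

Result: Psychology with max(credits) = 128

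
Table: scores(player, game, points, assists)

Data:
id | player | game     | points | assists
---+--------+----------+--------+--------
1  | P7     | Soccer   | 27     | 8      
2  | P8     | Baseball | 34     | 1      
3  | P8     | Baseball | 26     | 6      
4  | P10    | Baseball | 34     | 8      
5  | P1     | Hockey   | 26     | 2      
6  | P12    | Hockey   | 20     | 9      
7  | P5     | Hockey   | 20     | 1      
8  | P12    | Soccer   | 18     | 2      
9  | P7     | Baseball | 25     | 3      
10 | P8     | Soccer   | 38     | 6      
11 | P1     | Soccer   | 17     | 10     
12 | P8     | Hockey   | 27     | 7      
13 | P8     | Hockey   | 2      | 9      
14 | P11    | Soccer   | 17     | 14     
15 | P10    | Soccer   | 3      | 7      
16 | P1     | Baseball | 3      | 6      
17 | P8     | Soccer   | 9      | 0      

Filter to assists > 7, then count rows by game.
SELECT game, COUNT(*)
FROM scores
WHERE assists > 7
GROUP BY game

Note: WHERE filters rows before grouping.

Result:
  Baseball: 1
  Hockey: 2
  Soccer: 3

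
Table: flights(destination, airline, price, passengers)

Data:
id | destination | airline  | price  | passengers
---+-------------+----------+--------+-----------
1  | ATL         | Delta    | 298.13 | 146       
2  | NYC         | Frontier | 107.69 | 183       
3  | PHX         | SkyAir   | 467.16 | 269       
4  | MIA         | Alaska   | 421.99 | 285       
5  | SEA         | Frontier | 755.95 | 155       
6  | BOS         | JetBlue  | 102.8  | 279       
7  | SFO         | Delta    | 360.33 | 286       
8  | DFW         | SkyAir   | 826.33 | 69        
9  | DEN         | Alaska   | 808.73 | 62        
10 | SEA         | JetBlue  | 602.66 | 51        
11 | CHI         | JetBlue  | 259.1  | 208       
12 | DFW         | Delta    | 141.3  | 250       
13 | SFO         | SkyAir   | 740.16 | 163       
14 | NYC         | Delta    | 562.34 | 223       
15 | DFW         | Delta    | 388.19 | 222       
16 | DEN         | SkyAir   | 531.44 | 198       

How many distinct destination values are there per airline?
SELECT airline, COUNT(DISTINCT destination)
FROM flights
GROUP BY airline

Result:
  Alaska: 2 distinct
  Delta: 4 distinct
  Frontier: 2 distinct
  JetBlue: 3 distinct
  SkyAir: 4 distinct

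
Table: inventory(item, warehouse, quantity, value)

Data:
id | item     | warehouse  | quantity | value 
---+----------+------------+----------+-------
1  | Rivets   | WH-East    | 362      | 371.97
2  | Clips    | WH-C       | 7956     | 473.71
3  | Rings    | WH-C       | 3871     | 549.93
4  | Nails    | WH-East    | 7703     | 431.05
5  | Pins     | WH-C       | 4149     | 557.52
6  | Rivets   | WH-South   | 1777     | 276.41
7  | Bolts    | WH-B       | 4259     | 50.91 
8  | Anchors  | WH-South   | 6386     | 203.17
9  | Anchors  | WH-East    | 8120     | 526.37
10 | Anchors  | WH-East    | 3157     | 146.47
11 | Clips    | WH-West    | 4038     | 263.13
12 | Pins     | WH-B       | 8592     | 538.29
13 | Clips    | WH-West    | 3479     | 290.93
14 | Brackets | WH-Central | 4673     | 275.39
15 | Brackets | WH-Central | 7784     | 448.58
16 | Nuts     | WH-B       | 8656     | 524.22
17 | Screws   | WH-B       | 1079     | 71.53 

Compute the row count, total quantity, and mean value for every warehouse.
SELECT warehouse,
       COUNT(*) as cnt,
       SUM(quantity) as total_quantity,
       AVG(value) as avg_value
FROM inventory
GROUP BY warehouse

Result:
  WH-B: 4 records, 22586 total quantity, 296.24 avg value
  WH-C: 3 records, 15976 total quantity, 527.05 avg value
  WH-Central: 2 records, 12457 total quantity, 361.99 avg value
  WH-East: 4 records, 19342 total quantity, 368.97 avg value
  WH-South: 2 records, 8163 total quantity, 239.79 avg value
  WH-West: 2 records, 7517 total quantity, 277.03 avg value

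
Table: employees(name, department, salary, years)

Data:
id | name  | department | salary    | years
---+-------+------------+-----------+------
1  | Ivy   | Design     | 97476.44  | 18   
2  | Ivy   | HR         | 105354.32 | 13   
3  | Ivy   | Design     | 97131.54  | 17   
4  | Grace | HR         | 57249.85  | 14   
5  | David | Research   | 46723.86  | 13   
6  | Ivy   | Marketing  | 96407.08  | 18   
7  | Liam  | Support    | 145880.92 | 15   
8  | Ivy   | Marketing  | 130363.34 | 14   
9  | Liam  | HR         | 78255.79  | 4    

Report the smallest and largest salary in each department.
SELECT department, MIN(salary), MAX(salary)
FROM employees
GROUP BY department

Result:
  Design: min=97131.54, max=97476.44
  HR: min=57249.85, max=105354.32
  Marketing: min=96407.08, max=130363.34
  Research: min=46723.86, max=46723.86
  Support: min=145880.92, max=145880.92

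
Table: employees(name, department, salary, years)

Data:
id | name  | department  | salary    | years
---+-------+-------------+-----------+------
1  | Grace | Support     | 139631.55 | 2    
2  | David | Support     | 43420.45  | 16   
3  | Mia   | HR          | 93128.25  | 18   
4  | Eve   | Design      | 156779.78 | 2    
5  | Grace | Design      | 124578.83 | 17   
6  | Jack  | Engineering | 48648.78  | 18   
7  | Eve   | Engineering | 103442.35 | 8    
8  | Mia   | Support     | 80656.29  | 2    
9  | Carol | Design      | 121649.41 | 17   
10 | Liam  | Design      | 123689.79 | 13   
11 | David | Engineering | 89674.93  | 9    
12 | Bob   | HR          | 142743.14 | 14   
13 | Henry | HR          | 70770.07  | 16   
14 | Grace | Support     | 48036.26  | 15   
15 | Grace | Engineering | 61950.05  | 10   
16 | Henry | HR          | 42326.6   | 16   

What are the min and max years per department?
SELECT department, MIN(years), MAX(years)
FROM employees
GROUP BY department

Result:
  Design: min=2, max=17
  Engineering: min=8, max=18
  HR: min=14, max=18
  Support: min=2, max=16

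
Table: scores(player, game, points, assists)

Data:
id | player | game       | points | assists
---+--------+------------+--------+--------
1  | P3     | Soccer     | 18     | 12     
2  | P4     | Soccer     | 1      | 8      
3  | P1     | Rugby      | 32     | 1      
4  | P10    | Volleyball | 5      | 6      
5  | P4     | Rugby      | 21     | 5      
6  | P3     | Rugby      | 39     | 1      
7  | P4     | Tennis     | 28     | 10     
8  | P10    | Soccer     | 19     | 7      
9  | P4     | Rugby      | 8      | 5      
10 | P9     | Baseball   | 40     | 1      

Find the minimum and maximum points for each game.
SELECT game, MIN(points), MAX(points)
FROM scores
GROUP BY game

Result:
  Baseball: min=40, max=40
  Rugby: min=8, max=39
  Soccer: min=1, max=19
  Tennis: min=28, max=28
  Volleyball: min=5, max=5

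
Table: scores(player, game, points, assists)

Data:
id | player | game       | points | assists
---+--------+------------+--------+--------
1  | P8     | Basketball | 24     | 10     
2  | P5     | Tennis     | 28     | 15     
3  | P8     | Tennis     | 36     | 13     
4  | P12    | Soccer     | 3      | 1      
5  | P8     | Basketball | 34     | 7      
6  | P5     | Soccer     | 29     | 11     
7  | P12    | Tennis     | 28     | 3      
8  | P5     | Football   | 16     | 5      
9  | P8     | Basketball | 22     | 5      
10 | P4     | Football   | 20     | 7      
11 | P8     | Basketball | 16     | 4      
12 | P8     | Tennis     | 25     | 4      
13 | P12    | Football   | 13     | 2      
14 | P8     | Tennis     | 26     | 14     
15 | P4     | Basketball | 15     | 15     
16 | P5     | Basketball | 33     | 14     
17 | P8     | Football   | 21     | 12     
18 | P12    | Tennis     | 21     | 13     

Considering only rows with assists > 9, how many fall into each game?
SELECT game, COUNT(*)
FROM scores
WHERE assists > 9
GROUP BY game

Note: WHERE filters rows before grouping.

Result:
  Basketball: 3
  Football: 1
  Soccer: 1
  Tennis: 4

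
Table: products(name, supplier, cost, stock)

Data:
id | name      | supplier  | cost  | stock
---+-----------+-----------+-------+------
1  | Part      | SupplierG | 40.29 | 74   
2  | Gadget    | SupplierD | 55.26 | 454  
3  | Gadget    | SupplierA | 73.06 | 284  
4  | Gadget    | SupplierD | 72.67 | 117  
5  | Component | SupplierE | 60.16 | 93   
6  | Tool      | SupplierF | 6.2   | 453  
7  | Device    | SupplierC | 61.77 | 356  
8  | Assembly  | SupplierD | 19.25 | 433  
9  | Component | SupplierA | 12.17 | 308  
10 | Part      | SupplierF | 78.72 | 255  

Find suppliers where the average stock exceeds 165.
SELECT supplier, AVG(stock)
FROM products
GROUP BY supplier
HAVING AVG(stock) > 165

Result:
  SupplierA: avg=296.00
  SupplierC: avg=356.00
  SupplierD: avg=334.67
  SupplierF: avg=354.00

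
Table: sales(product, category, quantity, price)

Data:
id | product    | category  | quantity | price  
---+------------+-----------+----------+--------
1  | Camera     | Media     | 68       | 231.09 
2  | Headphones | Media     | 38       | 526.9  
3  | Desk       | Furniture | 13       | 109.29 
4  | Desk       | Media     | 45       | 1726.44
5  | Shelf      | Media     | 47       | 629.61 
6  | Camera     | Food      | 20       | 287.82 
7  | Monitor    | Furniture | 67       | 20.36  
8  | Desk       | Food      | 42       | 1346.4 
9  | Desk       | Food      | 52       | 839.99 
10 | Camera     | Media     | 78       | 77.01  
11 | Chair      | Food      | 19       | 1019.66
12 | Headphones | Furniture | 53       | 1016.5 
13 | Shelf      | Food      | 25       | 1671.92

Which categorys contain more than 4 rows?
SELECT category, COUNT(*) as cnt
FROM sales
GROUP BY category
HAVING COUNT(*) > 4

Result:
  Food: 5
  Media: 5

Note: HAVING filters groups after aggregation, WHERE filters rows before.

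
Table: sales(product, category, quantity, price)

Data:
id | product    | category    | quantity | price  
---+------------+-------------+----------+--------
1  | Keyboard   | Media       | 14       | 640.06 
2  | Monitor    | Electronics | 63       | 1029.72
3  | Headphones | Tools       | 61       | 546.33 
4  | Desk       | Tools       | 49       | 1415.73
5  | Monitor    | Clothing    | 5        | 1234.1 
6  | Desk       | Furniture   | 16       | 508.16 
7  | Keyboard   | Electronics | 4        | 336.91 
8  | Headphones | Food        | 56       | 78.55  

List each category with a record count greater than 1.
SELECT category, COUNT(*) as cnt
FROM sales
GROUP BY category
HAVING COUNT(*) > 1

Result:
  Electronics: 2
  Tools: 2

Note: HAVING filters groups after aggregation, WHERE filters rows before.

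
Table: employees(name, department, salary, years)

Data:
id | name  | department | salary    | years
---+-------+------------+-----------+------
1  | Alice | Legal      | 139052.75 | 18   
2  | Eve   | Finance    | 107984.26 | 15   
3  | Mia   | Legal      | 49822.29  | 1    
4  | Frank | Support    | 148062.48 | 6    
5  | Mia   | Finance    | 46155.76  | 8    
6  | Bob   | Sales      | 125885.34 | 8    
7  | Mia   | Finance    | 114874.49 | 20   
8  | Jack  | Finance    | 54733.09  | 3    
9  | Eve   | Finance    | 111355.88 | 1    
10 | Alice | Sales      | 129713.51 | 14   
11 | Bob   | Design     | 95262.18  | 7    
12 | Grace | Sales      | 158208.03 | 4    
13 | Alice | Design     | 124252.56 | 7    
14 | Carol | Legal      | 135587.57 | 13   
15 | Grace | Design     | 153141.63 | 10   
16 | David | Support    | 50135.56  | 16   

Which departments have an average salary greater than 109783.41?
SELECT department, AVG(salary)
FROM employees
GROUP BY department
HAVING AVG(salary) > 109783.41

Result:
  Design: avg=124218.79
  Sales: avg=137935.63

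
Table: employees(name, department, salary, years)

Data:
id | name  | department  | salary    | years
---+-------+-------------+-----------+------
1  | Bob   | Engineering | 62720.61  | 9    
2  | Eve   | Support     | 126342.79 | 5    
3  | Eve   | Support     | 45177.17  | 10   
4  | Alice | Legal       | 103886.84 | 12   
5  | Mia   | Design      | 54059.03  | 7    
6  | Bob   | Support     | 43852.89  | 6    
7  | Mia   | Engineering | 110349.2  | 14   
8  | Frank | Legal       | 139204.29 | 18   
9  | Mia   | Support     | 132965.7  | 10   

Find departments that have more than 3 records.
SELECT department, COUNT(*) as cnt
FROM employees
GROUP BY department
HAVING COUNT(*) > 3

Result:
  Support: 4

Note: HAVING filters groups after aggregation, WHERE filters rows before.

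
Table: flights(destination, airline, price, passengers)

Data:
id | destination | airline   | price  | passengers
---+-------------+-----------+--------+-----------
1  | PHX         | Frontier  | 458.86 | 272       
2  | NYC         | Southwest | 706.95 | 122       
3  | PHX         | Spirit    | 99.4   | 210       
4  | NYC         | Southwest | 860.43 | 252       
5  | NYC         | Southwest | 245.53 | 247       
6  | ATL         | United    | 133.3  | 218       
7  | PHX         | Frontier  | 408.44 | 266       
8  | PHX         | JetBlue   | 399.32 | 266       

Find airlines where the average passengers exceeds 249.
SELECT airline, AVG(passengers)
FROM flights
GROUP BY airline
HAVING AVG(passengers) > 249

Result:
  Frontier: avg=269.00
  JetBlue: avg=266.00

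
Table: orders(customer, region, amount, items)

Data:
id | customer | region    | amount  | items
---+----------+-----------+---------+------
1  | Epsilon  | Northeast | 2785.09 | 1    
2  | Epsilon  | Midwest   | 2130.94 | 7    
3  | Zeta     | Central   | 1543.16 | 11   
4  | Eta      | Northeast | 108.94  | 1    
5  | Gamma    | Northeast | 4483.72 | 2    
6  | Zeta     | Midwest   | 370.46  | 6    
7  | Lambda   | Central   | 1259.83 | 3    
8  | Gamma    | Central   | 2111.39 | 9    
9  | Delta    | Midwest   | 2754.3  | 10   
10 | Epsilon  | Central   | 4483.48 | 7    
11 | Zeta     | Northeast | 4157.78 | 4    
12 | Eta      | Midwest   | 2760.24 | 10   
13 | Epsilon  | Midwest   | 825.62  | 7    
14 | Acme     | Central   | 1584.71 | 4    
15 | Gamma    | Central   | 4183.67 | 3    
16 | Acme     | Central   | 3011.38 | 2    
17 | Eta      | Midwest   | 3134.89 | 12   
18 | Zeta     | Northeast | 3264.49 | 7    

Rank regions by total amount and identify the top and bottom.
SELECT region, SUM(amount)
FROM orders
GROUP BY region
ORDER BY SUM(amount)

All groups:
  Midwest: 11976.45
  Northeast: 14800.02
  Central: 18177.62

Highest: Central (18177.62)
Lowest: Midwest (11976.45)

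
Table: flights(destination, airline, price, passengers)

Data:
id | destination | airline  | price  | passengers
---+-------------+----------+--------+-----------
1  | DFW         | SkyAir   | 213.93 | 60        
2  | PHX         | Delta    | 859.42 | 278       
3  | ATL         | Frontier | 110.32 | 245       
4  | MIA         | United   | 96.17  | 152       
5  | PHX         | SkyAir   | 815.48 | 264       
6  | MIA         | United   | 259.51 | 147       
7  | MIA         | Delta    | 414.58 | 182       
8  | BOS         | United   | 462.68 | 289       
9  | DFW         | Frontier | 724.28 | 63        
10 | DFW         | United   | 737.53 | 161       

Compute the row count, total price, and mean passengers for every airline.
SELECT airline,
       COUNT(*) as cnt,
       SUM(price) as total_price,
       AVG(passengers) as avg_passengers
FROM flights
GROUP BY airline

Result:
  Delta: 2 records, 1274.00 total price, 230.00 avg passengers
  Frontier: 2 records, 834.60 total price, 154.00 avg passengers
  SkyAir: 2 records, 1029.41 total price, 162.00 avg passengers
  United: 4 records, 1555.89 total price, 187.25 avg passengers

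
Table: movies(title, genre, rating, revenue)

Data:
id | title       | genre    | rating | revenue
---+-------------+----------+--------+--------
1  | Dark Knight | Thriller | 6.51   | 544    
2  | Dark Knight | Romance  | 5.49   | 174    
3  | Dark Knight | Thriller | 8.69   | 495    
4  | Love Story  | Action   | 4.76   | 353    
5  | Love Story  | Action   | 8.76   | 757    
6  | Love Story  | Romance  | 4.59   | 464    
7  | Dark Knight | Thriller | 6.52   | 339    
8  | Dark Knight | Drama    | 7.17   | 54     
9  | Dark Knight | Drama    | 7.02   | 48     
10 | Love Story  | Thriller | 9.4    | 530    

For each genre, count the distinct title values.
SELECT genre, COUNT(DISTINCT title)
FROM movies
GROUP BY genre

Result:
  Action: 1 distinct
  Drama: 1 distinct
  Romance: 2 distinct
  Thriller: 2 distinct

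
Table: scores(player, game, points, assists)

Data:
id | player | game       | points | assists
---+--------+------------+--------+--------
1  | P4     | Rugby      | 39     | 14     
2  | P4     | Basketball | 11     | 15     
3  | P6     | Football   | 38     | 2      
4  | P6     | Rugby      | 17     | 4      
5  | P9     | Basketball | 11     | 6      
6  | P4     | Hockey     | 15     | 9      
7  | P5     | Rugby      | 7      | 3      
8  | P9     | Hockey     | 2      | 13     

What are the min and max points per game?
SELECT game, MIN(points), MAX(points)
FROM scores
GROUP BY game

Result:
  Basketball: min=11, max=11
  Football: min=38, max=38
  Hockey: min=2, max=15
  Rugby: min=7, max=39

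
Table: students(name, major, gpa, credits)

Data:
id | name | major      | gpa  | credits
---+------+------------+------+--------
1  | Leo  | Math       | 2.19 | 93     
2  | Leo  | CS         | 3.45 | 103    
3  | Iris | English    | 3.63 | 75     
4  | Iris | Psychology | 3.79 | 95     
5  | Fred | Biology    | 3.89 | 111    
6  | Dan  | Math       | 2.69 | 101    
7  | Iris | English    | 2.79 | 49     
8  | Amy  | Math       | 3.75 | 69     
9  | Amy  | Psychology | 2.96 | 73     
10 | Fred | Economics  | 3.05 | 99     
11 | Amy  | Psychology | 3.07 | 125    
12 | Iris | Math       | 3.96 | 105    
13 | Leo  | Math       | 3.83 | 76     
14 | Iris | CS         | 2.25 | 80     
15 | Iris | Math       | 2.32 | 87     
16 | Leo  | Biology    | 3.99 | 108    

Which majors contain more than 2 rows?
SELECT major, COUNT(*) as cnt
FROM students
GROUP BY major
HAVING COUNT(*) > 2

Result:
  Math: 6
  Psychology: 3

Note: HAVING filters groups after aggregation, WHERE filters rows before.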